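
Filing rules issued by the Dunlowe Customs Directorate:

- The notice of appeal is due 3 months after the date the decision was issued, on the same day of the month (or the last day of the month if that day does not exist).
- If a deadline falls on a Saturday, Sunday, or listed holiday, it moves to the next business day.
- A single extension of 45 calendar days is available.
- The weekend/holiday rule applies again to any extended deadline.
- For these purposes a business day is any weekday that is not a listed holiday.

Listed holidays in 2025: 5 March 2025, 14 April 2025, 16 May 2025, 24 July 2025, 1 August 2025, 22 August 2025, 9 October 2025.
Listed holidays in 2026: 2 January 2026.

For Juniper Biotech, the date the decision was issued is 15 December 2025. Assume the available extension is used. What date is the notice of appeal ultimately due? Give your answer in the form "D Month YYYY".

3 months from 15 December 2025 is 15 March 2026.
15 March 2026 falls on a Sunday. Rolling to the next business day gives 16 March 2026, a Monday.
Applying the 45-calendar-day extension: 16 March 2026 + 45 days = 30 April 2026.
30 April 2026 falls on a Thursday, which is a business day, so no adjustment is needed.
Final deadline: 30 April 2026.

30 April 2026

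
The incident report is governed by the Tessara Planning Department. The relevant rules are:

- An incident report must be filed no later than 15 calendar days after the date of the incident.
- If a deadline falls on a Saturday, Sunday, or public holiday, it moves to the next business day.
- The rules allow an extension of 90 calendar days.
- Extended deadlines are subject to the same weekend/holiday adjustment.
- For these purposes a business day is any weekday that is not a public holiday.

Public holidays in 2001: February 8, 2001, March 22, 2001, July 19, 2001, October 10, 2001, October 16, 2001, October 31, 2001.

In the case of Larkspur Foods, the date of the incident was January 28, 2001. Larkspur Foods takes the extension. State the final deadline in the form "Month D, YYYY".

May 14, 2001

Adding 15 calendar days to January 28, 2001 gives February 12, 2001.
February 12, 2001 falls on a Monday, which is a business day, so no adjustment is needed.
The 90-calendar-day extension moves the deadline from February 12, 2001 to May 13, 2001.
May 13, 2001 falls on a Sunday. Rolling to the next business day gives May 14, 2001, a Monday.
So the filing is due May 14, 2001.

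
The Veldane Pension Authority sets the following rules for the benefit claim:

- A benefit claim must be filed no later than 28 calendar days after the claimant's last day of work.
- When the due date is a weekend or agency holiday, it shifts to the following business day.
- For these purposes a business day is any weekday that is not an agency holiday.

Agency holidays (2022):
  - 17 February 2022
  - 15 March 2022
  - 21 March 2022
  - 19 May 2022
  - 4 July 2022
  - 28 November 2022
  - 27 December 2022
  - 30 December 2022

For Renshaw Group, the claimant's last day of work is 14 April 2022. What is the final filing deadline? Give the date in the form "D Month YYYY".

From 14 April 2022, 28 calendar days later is 12 May 2022.
12 May 2022 is a Thursday and not a listed holiday, so it stands.
Deadline: 12 May 2022.

12 May 2022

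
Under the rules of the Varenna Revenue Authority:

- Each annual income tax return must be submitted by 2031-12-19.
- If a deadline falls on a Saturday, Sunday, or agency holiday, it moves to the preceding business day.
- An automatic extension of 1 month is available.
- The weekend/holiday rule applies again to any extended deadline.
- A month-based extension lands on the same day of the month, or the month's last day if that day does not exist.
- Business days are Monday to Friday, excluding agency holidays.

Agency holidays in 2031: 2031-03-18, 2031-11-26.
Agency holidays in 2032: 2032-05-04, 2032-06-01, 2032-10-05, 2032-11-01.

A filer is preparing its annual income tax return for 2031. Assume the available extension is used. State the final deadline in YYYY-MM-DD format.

2032-01-19

The statutory due date is 2031-12-19.
2031-12-19 (Friday) is already a business day.
The 1 month extension carries 2031-12-19 to 2032-01-19.
2032-01-19 (Monday) is already a business day.
Deadline: 2032-01-19.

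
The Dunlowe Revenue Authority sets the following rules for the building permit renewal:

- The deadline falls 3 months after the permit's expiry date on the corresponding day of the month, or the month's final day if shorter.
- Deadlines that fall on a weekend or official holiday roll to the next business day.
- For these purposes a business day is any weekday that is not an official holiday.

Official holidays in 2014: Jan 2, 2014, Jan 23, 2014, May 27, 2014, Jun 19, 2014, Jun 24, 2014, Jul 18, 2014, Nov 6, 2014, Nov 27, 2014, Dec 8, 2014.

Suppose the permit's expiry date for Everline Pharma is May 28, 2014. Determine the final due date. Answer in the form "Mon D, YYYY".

Aug 28, 2014

Moving 3 months forward from May 28, 2014 on the corresponding day gives Aug 28, 2014.
Aug 28, 2014 falls on a Thursday, which is a business day, so no adjustment is needed.
Deadline: Aug 28, 2014.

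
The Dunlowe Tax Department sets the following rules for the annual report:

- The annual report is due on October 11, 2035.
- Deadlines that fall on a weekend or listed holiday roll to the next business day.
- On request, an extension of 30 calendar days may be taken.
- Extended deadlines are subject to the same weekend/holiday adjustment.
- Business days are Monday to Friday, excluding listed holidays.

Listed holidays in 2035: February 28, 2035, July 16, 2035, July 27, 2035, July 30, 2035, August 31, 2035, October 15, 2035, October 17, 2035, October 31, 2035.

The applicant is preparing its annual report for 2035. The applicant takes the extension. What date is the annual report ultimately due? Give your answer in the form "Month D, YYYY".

November 12, 2035

Start from the fixed due date, October 11, 2035.
October 11, 2035 (Thursday) is already a business day.
With the 30-day extension, October 11, 2035 becomes November 10, 2035.
Because November 10, 2035 is a Saturday, the deadline becomes November 12, 2035 (Monday).
Final deadline: November 12, 2035.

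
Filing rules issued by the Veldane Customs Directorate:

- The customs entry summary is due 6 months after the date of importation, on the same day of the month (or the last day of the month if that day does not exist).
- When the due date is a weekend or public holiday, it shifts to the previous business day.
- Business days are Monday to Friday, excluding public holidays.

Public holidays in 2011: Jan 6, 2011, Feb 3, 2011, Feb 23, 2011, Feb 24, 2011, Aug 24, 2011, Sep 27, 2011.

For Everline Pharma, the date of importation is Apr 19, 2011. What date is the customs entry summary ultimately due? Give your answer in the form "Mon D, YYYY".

Oct 19, 2011

6 months after Apr 19, 2011, on the same day of the month, is Oct 19, 2011.
Oct 19, 2011 falls on a Wednesday, which is a business day, so no adjustment is needed.
Final deadline: Oct 19, 2011.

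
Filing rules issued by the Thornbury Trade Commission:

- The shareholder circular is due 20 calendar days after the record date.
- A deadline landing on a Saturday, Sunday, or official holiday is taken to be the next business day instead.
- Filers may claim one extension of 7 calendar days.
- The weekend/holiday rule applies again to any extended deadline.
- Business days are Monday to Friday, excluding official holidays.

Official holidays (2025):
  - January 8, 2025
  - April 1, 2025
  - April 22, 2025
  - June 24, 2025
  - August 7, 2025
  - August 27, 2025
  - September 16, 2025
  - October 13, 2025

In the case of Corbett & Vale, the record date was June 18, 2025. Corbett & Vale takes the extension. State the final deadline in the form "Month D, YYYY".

July 15, 2025

Adding 20 calendar days to June 18, 2025 gives July 8, 2025.
July 8, 2025 (Tuesday) is already a business day.
Applying the 7-calendar-day extension: July 8, 2025 + 7 days = July 15, 2025.
July 15, 2025 falls on a Tuesday, which is a business day, so no adjustment is needed.
The final due date is July 15, 2025.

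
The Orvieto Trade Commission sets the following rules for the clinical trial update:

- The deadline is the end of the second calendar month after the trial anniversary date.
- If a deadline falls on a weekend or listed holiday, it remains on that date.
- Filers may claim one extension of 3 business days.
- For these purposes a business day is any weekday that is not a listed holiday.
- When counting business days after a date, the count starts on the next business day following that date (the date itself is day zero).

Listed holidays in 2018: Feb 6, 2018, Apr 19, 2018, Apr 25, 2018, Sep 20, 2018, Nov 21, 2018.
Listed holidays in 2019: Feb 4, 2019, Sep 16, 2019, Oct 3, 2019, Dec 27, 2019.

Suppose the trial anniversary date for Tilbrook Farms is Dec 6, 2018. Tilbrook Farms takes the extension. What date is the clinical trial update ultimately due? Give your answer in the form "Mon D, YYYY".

Mar 5, 2019

2 months after Dec 6, 2018 falls in February 2019; the last day of that month is Feb 28, 2019.
Feb 28, 2019 falls on a Thursday. The rules make no weekend/holiday allowance, so it remains Feb 28, 2019.
Applying the 3-business-day extension: 3 business days after Feb 28, 2019 is Mar 5, 2019.
Mar 5, 2019 falls on a Tuesday. The rules make no weekend/holiday allowance, so it remains Mar 5, 2019.
Final deadline: Mar 5, 2019.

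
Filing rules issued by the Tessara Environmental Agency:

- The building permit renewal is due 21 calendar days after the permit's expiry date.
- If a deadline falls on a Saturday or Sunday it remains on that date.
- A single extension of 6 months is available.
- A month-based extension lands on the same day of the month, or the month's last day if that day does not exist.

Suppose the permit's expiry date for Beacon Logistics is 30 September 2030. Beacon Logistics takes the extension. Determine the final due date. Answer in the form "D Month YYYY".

21 April 2031

Trigger date 30 September 2030 + 21 calendar days = 21 October 2030.
21 October 2030 falls on a Monday. The rules make no weekend/holiday allowance, so it remains 21 October 2030.
The 6 months extension carries 21 October 2030 to 21 April 2031.
21 April 2031 is a Monday; no weekend or holiday adjustment applies.
Deadline: 21 April 2031.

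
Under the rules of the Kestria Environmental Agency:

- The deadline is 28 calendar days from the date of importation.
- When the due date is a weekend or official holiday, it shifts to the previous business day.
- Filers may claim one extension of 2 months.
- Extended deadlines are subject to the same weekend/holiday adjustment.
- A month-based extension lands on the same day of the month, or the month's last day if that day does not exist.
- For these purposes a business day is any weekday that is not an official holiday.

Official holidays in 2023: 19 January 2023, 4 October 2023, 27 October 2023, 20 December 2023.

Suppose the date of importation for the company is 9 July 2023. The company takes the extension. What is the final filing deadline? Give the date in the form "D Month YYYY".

3 October 2023

Adding 28 calendar days to 9 July 2023 gives 6 August 2023.
6 August 2023 is a Sunday; the preceding business day is 4 August 2023 (Friday).
The 2 months extension carries 4 August 2023 to 4 October 2023.
4 October 2023 falls on a listed holiday. Rolling to the preceding business day gives 3 October 2023, a Tuesday.
The final due date is 3 October 2023.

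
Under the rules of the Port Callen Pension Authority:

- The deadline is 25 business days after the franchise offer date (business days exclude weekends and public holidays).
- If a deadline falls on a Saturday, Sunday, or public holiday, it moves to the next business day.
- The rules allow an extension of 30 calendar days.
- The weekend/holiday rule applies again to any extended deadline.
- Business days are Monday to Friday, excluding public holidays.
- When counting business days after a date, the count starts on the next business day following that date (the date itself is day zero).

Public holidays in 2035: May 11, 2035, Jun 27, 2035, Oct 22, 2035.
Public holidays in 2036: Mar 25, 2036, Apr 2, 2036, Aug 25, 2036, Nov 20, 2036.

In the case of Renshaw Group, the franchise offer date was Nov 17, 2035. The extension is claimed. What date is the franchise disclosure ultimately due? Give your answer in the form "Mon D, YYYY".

Jan 21, 2036

Starting the day after Nov 17, 2035 and counting 25 business days lands on Dec 21, 2035.
Since Dec 21, 2035 is a Friday and not a holiday, the date is unchanged.
Applying the 30-calendar-day extension: Dec 21, 2035 + 30 days = Jan 20, 2036.
Jan 20, 2036 falls on a Sunday. Rolling to the next business day gives Jan 21, 2036, a Monday.
So the filing is due Jan 21, 2036.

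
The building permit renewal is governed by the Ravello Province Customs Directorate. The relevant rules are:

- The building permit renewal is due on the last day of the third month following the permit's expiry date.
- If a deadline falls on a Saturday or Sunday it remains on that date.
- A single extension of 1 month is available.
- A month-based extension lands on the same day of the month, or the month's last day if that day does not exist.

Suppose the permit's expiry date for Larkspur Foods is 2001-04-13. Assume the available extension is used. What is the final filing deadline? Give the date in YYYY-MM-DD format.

2001-08-31

3 months after 2001-04-13 falls in July 2001; the last day of that month is 2001-07-31.
2001-07-31 falls on a Tuesday. The rules make no weekend/holiday allowance, so it remains 2001-07-31.
The 1 month extension carries 2001-07-31 to 2001-08-31.
2001-08-31 falls on a Friday. The rules make no weekend/holiday allowance, so it remains 2001-08-31.
Deadline: 2001-08-31.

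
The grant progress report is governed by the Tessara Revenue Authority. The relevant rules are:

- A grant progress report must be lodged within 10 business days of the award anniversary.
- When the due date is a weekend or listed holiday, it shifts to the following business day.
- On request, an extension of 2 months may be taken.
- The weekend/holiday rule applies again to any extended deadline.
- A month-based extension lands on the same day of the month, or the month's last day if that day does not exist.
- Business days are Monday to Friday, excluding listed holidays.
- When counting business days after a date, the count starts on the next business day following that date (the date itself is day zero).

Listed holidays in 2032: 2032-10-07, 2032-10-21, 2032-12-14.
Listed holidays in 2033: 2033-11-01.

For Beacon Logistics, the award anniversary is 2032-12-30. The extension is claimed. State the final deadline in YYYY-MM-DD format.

Starting the day after 2032-12-30 and counting 10 business days lands on 2033-01-13.
2033-01-13 is a Thursday and not a listed holiday, so it stands.
The 2 months extension carries 2033-01-13 to 2033-03-13.
2033-03-13 is a Sunday; the next business day is 2033-03-14 (Monday).
The final due date is 2033-03-14.

2033-03-14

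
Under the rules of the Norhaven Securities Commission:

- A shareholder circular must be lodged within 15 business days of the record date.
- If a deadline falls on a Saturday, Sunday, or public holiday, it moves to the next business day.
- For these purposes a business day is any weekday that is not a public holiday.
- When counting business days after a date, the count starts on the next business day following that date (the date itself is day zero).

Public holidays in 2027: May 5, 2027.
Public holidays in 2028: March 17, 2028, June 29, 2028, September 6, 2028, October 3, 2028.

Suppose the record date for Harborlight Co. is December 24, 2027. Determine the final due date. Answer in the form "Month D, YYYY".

Counting 15 business days after December 24, 2027 (skipping weekends and listed holidays) reaches January 14, 2028.
January 14, 2028 is a Friday and not a listed holiday, so it stands.
So the filing is due January 14, 2028.

January 14, 2028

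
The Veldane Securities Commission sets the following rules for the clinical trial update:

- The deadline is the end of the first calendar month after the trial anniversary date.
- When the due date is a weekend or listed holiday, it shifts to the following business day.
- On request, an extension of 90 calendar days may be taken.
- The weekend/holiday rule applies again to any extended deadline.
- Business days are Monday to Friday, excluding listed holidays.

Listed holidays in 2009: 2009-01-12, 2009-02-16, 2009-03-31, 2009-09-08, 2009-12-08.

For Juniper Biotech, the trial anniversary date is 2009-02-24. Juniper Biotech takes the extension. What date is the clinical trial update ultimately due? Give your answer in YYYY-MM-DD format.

The first month after 2009-02-24 is March 2009, whose last day is 2009-03-31.
2009-03-31 is a listed holiday, so it moves to the next business day, 2009-04-01 (Wednesday).
The 90-calendar-day extension moves the deadline from 2009-04-01 to 2009-06-30.
2009-06-30 falls on a Tuesday, which is a business day, so no adjustment is needed.
Deadline: 2009-06-30.

2009-06-30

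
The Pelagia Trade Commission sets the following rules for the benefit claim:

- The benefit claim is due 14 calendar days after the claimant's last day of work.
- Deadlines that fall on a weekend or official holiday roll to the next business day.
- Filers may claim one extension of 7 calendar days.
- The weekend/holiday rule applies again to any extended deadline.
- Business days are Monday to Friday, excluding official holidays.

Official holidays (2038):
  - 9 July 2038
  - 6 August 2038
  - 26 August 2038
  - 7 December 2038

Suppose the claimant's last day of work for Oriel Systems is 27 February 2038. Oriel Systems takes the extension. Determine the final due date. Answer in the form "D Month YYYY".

22 March 2038

Adding 14 calendar days to 27 February 2038 gives 13 March 2038.
13 March 2038 is a Saturday, so it moves to the next business day, 15 March 2038 (Monday).
With the 7-day extension, 15 March 2038 becomes 22 March 2038.
22 March 2038 falls on a Monday, which is a business day, so no adjustment is needed.
Deadline: 22 March 2038.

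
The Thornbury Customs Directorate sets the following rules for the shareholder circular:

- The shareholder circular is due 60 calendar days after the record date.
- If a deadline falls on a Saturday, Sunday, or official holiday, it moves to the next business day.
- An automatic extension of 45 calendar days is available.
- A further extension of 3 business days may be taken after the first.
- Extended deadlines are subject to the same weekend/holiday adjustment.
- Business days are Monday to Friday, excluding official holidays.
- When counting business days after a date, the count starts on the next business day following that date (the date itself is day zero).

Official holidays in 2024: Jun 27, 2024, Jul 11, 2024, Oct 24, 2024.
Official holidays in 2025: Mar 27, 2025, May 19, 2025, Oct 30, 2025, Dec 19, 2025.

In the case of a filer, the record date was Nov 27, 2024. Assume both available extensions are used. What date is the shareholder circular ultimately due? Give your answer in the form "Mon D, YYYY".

Mar 18, 2025

From Nov 27, 2024, 60 calendar days later is Jan 26, 2025.
Jan 26, 2025 falls on a Sunday. Rolling to the next business day gives Jan 27, 2025, a Monday.
Add the 45 calendar-day extension to Jan 27, 2025: Mar 13, 2025.
Mar 13, 2025 (Thursday) is already a business day.
Applying the 3-business-day extension: 3 business days after Mar 13, 2025 is Mar 18, 2025.
Mar 18, 2025 falls on a Tuesday, which is a business day, so no adjustment is needed.
Final deadline: Mar 18, 2025.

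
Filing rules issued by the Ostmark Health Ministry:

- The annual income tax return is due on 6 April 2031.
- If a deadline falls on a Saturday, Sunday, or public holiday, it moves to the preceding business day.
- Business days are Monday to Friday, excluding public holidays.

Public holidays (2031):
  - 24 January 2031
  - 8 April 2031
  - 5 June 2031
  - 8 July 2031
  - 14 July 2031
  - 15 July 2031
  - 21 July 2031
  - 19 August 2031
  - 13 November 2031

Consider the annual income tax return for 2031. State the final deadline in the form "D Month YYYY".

The stated deadline is 6 April 2031.
6 April 2031 falls on a Sunday. Rolling to the preceding business day gives 4 April 2031, a Friday.
Final deadline: 4 April 2031.

4 April 2031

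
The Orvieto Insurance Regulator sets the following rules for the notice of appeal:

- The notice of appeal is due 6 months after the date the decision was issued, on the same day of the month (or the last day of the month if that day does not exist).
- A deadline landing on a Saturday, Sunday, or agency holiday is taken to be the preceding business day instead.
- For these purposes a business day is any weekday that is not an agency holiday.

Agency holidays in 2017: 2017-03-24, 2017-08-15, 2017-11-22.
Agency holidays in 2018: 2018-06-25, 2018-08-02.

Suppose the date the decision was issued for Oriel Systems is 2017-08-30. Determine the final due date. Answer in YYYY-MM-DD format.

6 months from 2017-08-30 is 2018-02-28 (day 30 does not exist in February, so the month's last day is used).
2018-02-28 (Wednesday) is already a business day.
The final due date is 2018-02-28.

2018-02-28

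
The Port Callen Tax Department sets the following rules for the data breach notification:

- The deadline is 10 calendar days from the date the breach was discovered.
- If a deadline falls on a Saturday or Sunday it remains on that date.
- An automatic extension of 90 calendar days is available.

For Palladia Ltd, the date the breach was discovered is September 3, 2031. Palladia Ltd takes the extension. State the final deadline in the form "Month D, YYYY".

Trigger date September 3, 2031 + 10 calendar days = September 13, 2031.
September 13, 2031 is a Saturday; no weekend or holiday adjustment applies.
Add the 90 calendar-day extension to September 13, 2031: December 12, 2031.
No adjustment is made for weekends or holidays, so December 12, 2031 stands.
Final deadline: December 12, 2031.

December 12, 2031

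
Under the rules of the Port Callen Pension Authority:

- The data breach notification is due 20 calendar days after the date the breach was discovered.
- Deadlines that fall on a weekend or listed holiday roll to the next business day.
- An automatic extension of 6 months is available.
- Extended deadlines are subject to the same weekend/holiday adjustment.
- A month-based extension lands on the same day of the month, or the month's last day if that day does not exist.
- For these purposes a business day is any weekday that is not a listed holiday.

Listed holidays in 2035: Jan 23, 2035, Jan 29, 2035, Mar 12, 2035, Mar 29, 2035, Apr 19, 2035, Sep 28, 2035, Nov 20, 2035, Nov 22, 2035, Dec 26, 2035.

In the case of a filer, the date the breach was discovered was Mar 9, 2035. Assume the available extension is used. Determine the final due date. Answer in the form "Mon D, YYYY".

Oct 1, 2035

Trigger date Mar 9, 2035 + 20 calendar days = Mar 29, 2035.
Because Mar 29, 2035 is a listed holiday, the deadline becomes Mar 30, 2035 (Friday).
Applying the 6 months extension: 6 months after Mar 30, 2035 is Sep 30, 2035.
Because Sep 30, 2035 is a Sunday, the deadline becomes Oct 1, 2035 (Monday).
The final due date is Oct 1, 2035.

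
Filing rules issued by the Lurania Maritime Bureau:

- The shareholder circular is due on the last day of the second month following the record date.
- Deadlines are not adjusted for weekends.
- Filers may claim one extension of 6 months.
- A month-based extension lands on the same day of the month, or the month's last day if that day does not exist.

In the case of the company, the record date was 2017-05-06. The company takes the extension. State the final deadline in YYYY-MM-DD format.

2018-01-31

2 months after 2017-05-06 is July 2017; that month ends on 2017-07-31.
No adjustment is made for weekends or holidays, so 2017-07-31 stands.
The 6 months extension carries 2017-07-31 to 2018-01-31.
2018-01-31 falls on a Wednesday. The rules make no weekend/holiday allowance, so it remains 2018-01-31.
The final due date is 2018-01-31.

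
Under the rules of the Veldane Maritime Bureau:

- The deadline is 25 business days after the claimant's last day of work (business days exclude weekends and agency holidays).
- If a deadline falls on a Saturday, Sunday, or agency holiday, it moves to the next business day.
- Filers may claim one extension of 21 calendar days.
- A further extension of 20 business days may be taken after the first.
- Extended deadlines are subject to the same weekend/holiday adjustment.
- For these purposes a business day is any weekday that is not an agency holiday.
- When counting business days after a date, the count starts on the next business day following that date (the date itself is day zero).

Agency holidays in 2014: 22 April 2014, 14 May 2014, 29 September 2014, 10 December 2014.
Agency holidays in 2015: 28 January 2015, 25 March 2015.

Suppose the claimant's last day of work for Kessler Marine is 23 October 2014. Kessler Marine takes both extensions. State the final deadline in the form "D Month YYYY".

Starting the day after 23 October 2014 and counting 25 business days lands on 27 November 2014.
27 November 2014 falls on a Thursday, which is a business day, so no adjustment is needed.
With the 21-day extension, 27 November 2014 becomes 18 December 2014.
18 December 2014 falls on a Thursday, which is a business day, so no adjustment is needed.
Applying the 20-business-day extension: 20 business days after 18 December 2014 is 15 January 2015.
15 January 2015 is a Thursday and not a listed holiday, so it stands.
So the filing is due 15 January 2015.

15 January 2015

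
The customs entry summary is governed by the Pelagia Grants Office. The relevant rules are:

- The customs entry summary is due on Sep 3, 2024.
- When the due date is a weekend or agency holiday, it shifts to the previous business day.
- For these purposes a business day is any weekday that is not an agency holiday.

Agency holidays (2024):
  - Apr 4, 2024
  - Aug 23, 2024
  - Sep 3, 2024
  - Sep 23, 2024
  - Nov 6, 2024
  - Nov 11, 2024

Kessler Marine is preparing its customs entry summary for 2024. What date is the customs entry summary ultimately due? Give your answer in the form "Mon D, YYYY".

The statutory due date is Sep 3, 2024.
Sep 3, 2024 falls on a listed holiday. Rolling to the preceding business day gives Sep 2, 2024, a Monday.
So the filing is due Sep 2, 2024.

Sep 2, 2024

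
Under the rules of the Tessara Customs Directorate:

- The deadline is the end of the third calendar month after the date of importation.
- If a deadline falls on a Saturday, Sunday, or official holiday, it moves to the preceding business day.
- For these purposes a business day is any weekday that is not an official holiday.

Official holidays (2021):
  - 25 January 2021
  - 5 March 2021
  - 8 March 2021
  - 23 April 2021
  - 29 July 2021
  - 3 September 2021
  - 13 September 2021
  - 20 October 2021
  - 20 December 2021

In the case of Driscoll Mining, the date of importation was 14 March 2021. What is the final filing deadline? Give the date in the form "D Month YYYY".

The third month after 14 March 2021 is June 2021, whose last day is 30 June 2021.
30 June 2021 (Wednesday) is already a business day.
So the filing is due 30 June 2021.

30 June 2021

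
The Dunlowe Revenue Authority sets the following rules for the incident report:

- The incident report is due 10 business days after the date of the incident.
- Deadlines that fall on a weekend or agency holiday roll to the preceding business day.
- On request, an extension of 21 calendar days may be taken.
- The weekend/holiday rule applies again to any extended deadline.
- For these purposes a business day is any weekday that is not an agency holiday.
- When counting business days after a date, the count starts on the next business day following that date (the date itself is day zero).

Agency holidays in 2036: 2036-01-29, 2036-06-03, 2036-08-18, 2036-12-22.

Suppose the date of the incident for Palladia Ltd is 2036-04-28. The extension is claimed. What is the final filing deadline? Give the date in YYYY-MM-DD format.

2036-06-02

10 business days after 2036-04-28, excluding weekends and holidays, is 2036-05-12.
Since 2036-05-12 is a Monday and not a holiday, the date is unchanged.
The 21-calendar-day extension moves the deadline from 2036-05-12 to 2036-06-02.
2036-06-02 falls on a Monday, which is a business day, so no adjustment is needed.
So the filing is due 2036-06-02.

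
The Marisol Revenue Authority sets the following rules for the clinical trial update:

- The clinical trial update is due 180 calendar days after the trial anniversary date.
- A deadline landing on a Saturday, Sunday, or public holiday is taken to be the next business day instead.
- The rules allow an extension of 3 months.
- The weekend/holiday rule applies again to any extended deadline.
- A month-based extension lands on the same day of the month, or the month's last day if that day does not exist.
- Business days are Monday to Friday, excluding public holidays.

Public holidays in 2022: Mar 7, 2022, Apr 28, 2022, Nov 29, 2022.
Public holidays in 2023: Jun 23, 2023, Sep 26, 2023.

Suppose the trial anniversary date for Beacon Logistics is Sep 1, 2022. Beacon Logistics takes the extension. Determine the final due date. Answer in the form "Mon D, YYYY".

Trigger date Sep 1, 2022 + 180 calendar days = Feb 28, 2023.
Since Feb 28, 2023 is a Tuesday and not a holiday, the date is unchanged.
Applying the 3 months extension: 3 months after Feb 28, 2023 is May 28, 2023.
May 28, 2023 is a Sunday, so it moves to the next business day, May 29, 2023 (Monday).
Final deadline: May 29, 2023.

May 29, 2023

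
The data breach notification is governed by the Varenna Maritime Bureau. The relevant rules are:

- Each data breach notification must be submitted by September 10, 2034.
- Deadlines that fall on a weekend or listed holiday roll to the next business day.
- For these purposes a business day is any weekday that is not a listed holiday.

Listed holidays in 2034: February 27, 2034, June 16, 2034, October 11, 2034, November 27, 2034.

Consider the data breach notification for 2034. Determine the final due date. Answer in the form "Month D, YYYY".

September 11, 2034

Start from the fixed due date, September 10, 2034.
September 10, 2034 is a Sunday; the next business day is September 11, 2034 (Monday).
The final due date is September 11, 2034.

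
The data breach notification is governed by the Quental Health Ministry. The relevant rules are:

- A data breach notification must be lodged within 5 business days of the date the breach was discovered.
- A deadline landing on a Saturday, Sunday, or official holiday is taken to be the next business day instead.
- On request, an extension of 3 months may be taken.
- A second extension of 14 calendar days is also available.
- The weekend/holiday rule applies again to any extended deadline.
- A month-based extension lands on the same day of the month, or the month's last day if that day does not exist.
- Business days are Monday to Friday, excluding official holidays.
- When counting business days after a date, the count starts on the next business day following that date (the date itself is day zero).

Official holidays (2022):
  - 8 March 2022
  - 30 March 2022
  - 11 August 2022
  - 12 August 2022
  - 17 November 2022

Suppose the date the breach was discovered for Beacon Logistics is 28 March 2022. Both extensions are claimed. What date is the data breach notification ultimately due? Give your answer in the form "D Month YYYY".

Starting the day after 28 March 2022 and counting 5 business days lands on 5 April 2022.
5 April 2022 is a Tuesday and not a listed holiday, so it stands.
Applying the 3 months extension: 3 months after 5 April 2022 is 5 July 2022.
5 July 2022 falls on a Tuesday, which is a business day, so no adjustment is needed.
With the 14-day extension, 5 July 2022 becomes 19 July 2022.
19 July 2022 (Tuesday) is already a business day.
The final due date is 19 July 2022.

19 July 2022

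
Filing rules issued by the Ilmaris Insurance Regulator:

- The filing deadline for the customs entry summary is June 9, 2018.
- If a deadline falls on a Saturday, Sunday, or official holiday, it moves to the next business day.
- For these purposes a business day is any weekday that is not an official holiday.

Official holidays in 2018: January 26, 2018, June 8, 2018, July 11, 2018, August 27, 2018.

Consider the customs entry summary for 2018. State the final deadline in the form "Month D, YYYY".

June 11, 2018

Start from the fixed due date, June 9, 2018.
June 9, 2018 is a Saturday; the next business day is June 11, 2018 (Monday).
The final due date is June 11, 2018.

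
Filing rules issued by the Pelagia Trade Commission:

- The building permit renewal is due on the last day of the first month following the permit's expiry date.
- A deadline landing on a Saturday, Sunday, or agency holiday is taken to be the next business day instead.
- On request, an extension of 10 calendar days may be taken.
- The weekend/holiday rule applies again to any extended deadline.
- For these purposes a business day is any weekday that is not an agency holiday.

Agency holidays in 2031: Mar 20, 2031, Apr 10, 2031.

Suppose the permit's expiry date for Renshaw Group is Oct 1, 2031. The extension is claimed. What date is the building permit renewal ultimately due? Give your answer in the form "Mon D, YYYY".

Dec 11, 2031

The first month after Oct 1, 2031 is November 2031, whose last day is Nov 30, 2031.
Because Nov 30, 2031 is a Sunday, the deadline becomes Dec 1, 2031 (Monday).
Add the 10 calendar-day extension to Dec 1, 2031: Dec 11, 2031.
Dec 11, 2031 falls on a Thursday, which is a business day, so no adjustment is needed.
So the filing is due Dec 11, 2031.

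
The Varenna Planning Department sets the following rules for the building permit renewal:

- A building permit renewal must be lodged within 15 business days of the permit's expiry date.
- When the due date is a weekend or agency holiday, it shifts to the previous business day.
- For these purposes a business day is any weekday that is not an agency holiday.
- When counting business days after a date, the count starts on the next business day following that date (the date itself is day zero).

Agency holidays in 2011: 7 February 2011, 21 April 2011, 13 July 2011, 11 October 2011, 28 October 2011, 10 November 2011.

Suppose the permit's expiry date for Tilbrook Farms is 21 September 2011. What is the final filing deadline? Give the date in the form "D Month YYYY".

Starting the day after 21 September 2011 and counting 15 business days lands on 13 October 2011.
13 October 2011 is a Thursday and not a listed holiday, so it stands.
Final deadline: 13 October 2011.

13 October 2011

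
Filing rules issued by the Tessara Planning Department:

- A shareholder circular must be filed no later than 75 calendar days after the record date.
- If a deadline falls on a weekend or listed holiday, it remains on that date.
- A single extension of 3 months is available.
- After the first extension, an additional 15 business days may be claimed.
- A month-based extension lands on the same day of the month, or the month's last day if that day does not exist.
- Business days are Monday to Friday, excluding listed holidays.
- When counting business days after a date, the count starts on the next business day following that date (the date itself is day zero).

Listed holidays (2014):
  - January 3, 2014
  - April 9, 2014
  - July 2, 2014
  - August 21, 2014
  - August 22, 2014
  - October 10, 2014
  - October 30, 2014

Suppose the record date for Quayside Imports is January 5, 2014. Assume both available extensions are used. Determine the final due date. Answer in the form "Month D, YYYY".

Trigger date January 5, 2014 + 75 calendar days = March 21, 2014.
No adjustment is made for weekends or holidays, so March 21, 2014 stands.
Add 3 months to March 21, 2014: June 21, 2014.
June 21, 2014 falls on a Saturday. The rules make no weekend/holiday allowance, so it remains June 21, 2014.
The 15-business-day extension runs from June 21, 2014 to July 14, 2014.
July 14, 2014 falls on a Monday. The rules make no weekend/holiday allowance, so it remains July 14, 2014.
The final due date is July 14, 2014.

July 14, 2014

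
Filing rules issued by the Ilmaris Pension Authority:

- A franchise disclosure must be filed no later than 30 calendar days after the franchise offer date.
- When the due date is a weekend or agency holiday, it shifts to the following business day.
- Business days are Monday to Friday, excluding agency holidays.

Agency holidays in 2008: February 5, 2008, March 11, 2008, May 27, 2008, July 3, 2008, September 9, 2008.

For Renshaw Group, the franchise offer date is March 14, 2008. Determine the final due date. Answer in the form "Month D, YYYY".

Adding 30 calendar days to March 14, 2008 gives April 13, 2008.
April 13, 2008 is a Sunday; the next business day is April 14, 2008 (Monday).
The final due date is April 14, 2008.

April 14, 2008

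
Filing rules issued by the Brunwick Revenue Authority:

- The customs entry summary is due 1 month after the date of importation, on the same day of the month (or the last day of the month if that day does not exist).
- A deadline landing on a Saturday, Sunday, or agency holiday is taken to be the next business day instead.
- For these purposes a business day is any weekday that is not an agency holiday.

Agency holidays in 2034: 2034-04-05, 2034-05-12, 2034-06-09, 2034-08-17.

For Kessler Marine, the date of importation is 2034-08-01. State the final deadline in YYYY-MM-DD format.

Moving 1 month forward from 2034-08-01 on the corresponding day gives 2034-09-01.
2034-09-01 is a Friday and not a listed holiday, so it stands.
The final due date is 2034-09-01.

2034-09-01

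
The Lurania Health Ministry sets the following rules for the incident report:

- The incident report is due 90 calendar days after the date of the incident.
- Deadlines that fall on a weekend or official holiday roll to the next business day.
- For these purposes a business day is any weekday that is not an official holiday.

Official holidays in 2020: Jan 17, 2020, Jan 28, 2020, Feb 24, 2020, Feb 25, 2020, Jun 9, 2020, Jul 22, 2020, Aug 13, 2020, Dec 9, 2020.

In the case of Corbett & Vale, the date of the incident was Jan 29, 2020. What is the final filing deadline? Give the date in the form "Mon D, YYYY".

Apr 28, 2020

From Jan 29, 2020, 90 calendar days later is Apr 28, 2020.
Apr 28, 2020 falls on a Tuesday, which is a business day, so no adjustment is needed.
Deadline: Apr 28, 2020.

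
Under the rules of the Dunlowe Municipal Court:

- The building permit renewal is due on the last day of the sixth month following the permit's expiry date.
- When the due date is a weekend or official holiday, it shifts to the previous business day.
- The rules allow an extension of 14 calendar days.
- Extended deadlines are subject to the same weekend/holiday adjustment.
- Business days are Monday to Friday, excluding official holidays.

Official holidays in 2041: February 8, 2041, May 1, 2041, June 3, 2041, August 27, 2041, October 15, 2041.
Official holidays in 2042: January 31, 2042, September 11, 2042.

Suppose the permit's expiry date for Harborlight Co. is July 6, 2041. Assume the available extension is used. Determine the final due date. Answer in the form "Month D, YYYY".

6 months after July 6, 2041 is January 2042; that month ends on January 31, 2042.
Because January 31, 2042 is a listed holiday, the deadline becomes January 30, 2042 (Thursday).
The 14-calendar-day extension moves the deadline from January 30, 2042 to February 13, 2042.
Since February 13, 2042 is a Thursday and not a holiday, the date is unchanged.
So the filing is due February 13, 2042.

February 13, 2042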